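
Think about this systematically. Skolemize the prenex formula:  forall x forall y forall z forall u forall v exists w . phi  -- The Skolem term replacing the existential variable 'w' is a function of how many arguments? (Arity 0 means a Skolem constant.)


Quantifier prefix: forall x forall y forall z forall u forall v exists w
'w' is existentially quantified at position 6.
Universal variables preceding it: x, y, z, u, v
Skolem function arity = 5

5


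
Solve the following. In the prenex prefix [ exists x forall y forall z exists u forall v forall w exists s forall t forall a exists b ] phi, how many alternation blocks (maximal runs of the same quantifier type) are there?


Quantifier-type sequence: E A A E A A E A A E  (A=forall, E=exists)
Group into maximal same-type runs:
  Ex1 | Ax2 | Ex1 | Ax2 | Ex1 | Ax2 | Ex1
Number of blocks = 7

7


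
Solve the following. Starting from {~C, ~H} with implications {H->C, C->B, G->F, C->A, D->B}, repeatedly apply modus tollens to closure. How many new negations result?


Initial negated facts: {~C, ~H}
Apply modus tollens to closure:
  (no implication fires)
Final negated: {~C, ~H}
New negations: {(none)}
Count = 0

0


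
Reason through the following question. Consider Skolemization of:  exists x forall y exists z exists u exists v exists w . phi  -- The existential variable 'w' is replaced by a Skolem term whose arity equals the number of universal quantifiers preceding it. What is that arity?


Quantifier prefix: exists x forall y exists z exists u exists v exists w
'w' is existentially quantified at position 6.
Universal variables preceding it: y
Skolem function arity = 1

1


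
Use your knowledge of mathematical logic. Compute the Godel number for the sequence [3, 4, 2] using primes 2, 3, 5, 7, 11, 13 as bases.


Encode each element as an exponent of the corresponding prime:
  2^3 = 8
  3^4 = 81
  5^2 = 25
Product = 8 * 81 * 25 = 16200

16200


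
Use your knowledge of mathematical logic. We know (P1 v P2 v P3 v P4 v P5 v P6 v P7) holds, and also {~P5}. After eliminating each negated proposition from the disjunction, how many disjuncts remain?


Original disjuncts (7): P1, P2, P3, P4, P5, P6, P7
Negated (eliminate): ~P5
Remaining disjuncts: P1, P2, P3, P4, P6, P7
Count = 7 - 1 = 6

6


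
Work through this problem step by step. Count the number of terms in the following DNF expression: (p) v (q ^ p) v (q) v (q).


A DNF formula is a disjunction of terms (conjunctions).
Terms are separated by v.
Counting the disjuncts: 4 terms.

4


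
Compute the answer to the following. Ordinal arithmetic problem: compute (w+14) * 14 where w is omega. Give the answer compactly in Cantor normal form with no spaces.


Compute (w+14) * 14.
Ordinal * is associative and left-distributive over +, but NOT commutative; for finite n>1, n*w = w but w*n stays w*n.
(w+14) * 14 = (w+14) repeated 14 times. Each intermediate +14 is absorbed by the following w; only the last survives: w*14+14.
Result = w*14+14

w*14+14


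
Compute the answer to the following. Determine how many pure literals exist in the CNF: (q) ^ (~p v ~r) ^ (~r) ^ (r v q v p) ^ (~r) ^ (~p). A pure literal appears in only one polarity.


Check each variable for pure literal status:
p: mixed (not pure)
q: pure positive
r: mixed (not pure)
Pure literal count = 1

1


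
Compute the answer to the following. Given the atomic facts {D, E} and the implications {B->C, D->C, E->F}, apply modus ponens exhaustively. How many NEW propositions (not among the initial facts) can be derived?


Initial facts: {D, E}
Apply modus ponens to closure:
  D and D->C  =>  C
  E and E->F  =>  F
Final known: {C, D, E, F}
New propositions: {C, F}
Count = 2

2


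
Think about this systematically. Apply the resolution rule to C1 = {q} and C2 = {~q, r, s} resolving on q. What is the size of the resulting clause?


Remove q from C1 and ~q from C2.
C1 remainder: {}
C2 remainder: {r, s}
Union (resolvent): {r, s}
Resolvent has 2 literal(s).

2


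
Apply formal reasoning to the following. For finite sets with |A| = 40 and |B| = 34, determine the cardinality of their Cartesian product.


The Cartesian product A x B contains all ordered pairs (a, b).
|A x B| = |A| * |B| = 40 * 34 = 1360

1360


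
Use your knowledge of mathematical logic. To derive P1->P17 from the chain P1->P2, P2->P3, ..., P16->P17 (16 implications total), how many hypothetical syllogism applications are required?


With 16 implications in a chain connecting 17 propositions:
P1->P2, P2->P3, ..., P16->P17
Steps needed = (number of implications) - 1 = 16 - 1 = 15

15


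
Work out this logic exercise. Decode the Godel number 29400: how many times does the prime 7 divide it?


Factorize 29400 by dividing by 7 repeatedly.
Division steps: 7 divides 29400 exactly 2 time(s).
Exponent of 7 = 2

2


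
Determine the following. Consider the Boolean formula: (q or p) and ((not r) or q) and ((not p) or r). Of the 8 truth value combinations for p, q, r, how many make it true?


Evaluate all 8 assignments for p, q, r:
p=0, q=0, r=0: 0
p=0, q=0, r=1: 0
p=0, q=1, r=0: 1
p=0, q=1, r=1: 1
p=1, q=0, r=0: 0
p=1, q=0, r=1: 0
p=1, q=1, r=0: 0
p=1, q=1, r=1: 1
Satisfying count = 3

3


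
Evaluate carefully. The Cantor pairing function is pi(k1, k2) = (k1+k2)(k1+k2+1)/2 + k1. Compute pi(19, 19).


k1 + k2 = 38
(k1+k2)(k1+k2+1)/2 = 38 * 39 / 2 = 741
pi = 741 + 19 = 760

760


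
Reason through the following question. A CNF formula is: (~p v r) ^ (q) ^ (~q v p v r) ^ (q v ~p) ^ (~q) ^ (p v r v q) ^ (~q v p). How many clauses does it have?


A CNF formula is a conjunction of clauses.
Clauses are separated by ^.
Counting the conjuncts: 7 clauses.

7


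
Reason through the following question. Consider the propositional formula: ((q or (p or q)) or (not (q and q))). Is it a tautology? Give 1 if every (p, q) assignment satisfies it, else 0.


Check all 4 assignments:
p=0, q=0: 1
p=0, q=1: 1
p=1, q=0: 1
p=1, q=1: 1
Satisfying count = 4/4.
Tautology iff count = 4: yes.

1


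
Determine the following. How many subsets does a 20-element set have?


The power set of a set with n elements has 2^n elements.
|P(S)| = 2^20 = 1048576

1048576


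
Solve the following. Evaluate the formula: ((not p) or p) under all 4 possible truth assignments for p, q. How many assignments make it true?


Check all 4 assignments:
p=0, q=0: 1
p=0, q=1: 1
p=1, q=0: 1
p=1, q=1: 1
Count of True = 4

4


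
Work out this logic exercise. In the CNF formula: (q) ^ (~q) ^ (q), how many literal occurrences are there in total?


Counting literals in each clause:
Clause 1: 1 literal(s)
Clause 2: 1 literal(s)
Clause 3: 1 literal(s)
Total = 3

3


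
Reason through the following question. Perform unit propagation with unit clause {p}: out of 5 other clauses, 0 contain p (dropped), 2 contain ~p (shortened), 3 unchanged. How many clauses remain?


Satisfied (removed): 0
Shortened (remain): 2
Unchanged (remain): 3
Remaining = 2 + 3 = 5

5


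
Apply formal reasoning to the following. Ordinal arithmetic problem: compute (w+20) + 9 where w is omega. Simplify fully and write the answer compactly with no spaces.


Compute (w+20) + 9.
Ordinal + is associative but NOT commutative; for finite n>0, n + w = w but w + n stays w+n.
By associativity: (w+20) + 9 = w + (20+9) = w+29.
Result = w+29

w+29


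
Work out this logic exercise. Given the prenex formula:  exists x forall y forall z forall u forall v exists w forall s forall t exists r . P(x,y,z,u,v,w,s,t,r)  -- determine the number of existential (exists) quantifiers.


Quantifier prefix: exists x forall y forall z forall u forall v exists w forall s forall t exists r
Mark each quantifier type:
  E U U U U E U U E
Universal count = 6, Existential count = 3
Asked for existential (exists) quantifiers: 3

3


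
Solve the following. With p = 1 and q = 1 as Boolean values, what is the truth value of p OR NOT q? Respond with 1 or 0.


p = 1, q = 1
Operation: p OR NOT q
Evaluate: 1 OR NOT 1 = 1

1


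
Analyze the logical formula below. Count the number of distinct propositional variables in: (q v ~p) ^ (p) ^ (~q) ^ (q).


Identify each variable that appears in the formula.
Variables found: p, q
Count = 2

2


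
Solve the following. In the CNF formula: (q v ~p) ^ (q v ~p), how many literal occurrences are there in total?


Counting literals in each clause:
Clause 1: 2 literal(s)
Clause 2: 2 literal(s)
Total = 4

4


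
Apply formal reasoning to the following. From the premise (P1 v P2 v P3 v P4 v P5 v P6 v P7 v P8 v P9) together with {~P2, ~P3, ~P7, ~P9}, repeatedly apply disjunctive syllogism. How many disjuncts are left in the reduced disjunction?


Original disjuncts (9): P1, P2, P3, P4, P5, P6, P7, P8, P9
Negated (eliminate): ~P2, ~P3, ~P7, ~P9
Remaining disjuncts: P1, P4, P5, P6, P8
Count = 9 - 4 = 5

5


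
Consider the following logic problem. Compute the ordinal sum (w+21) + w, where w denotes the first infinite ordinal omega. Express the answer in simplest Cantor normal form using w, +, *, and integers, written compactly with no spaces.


Compute (w+21) + w.
Ordinal + is associative but NOT commutative; for finite n>0, n + w = w but w + n stays w+n.
(w+21) + w = w + (21+w) = w + w = w*2 (the finite tail 21 is absorbed by the right w).
Result = w*2

w*2


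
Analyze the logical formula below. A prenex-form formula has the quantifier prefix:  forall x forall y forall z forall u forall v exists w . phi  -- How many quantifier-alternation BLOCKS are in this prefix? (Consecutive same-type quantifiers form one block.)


Quantifier-type sequence: A A A A A E  (A=forall, E=exists)
Group into maximal same-type runs:
  Ax5 | Ex1
Number of blocks = 2

2


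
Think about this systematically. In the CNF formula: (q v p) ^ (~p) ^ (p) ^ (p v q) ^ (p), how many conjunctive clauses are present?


A CNF formula is a conjunction of clauses.
Clauses are separated by ^.
Counting the conjuncts: 5 clauses.

5


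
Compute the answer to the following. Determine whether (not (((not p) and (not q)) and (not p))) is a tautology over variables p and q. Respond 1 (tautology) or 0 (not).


Check all 4 assignments:
p=0, q=0: 0
p=0, q=1: 1
p=1, q=0: 1
p=1, q=1: 1
Satisfying count = 3/4.
Tautology iff count = 4: no.

0


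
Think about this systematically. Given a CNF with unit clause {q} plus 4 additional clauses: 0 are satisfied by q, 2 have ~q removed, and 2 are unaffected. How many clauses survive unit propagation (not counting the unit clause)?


Satisfied (removed): 0
Shortened (remain): 2
Unchanged (remain): 2
Remaining = 2 + 2 = 4

4


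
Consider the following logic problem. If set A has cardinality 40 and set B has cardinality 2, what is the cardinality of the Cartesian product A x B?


The Cartesian product A x B contains all ordered pairs (a, b).
|A x B| = |A| * |B| = 40 * 2 = 80

80


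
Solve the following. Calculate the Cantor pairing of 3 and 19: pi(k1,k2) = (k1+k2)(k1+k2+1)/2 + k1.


k1 + k2 = 22
(k1+k2)(k1+k2+1)/2 = 22 * 23 / 2 = 253
pi = 253 + 3 = 256

256


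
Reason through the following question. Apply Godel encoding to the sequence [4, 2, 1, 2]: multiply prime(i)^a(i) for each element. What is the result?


Encode each element as an exponent of the corresponding prime:
  2^4 = 16
  3^2 = 9
  5^1 = 5
  7^2 = 49
Product = 16 * 9 * 5 * 49 = 35280

35280


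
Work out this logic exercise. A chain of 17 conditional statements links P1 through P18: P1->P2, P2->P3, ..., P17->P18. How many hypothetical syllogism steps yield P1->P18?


With 17 implications in a chain connecting 18 propositions:
P1->P2, P2->P3, ..., P17->P18
Steps needed = (number of implications) - 1 = 17 - 1 = 16

16


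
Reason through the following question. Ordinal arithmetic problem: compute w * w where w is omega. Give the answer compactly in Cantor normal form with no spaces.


Compute w * w.
Ordinal * is associative and left-distributive over +, but NOT commutative; for finite n>1, n*w = w but w*n stays w*n.
w * w = w^2 by definition.
Result = w^2

w^2


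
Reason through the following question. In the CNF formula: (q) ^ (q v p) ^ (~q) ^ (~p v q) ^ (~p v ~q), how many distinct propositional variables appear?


Identify each variable that appears in the formula.
Variables found: p, q
Count = 2

2


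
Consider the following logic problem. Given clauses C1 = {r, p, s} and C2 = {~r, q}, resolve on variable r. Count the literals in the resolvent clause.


Remove r from C1 and ~r from C2.
C1 remainder: {p, s}
C2 remainder: {q}
Union (resolvent): {p, q, s}
Resolvent has 3 literal(s).

3


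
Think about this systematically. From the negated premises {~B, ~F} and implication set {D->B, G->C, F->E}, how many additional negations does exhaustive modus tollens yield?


Initial negated facts: {~B, ~F}
Apply modus tollens to closure:
  ~B and D->B  =>  ~D
Final negated: {~B, ~D, ~F}
New negations: {~D}
Count = 1

1


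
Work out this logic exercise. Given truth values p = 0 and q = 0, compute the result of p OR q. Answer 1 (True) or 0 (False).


p = 0, q = 0
Operation: p OR q
Evaluate: 0 OR 0 = 0

0


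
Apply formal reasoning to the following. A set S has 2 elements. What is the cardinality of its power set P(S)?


The power set of a set with n elements has 2^n elements.
|P(S)| = 2^2 = 4

4


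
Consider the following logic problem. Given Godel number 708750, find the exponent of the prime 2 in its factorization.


Factorize 708750 by dividing by 2 repeatedly.
Division steps: 2 divides 708750 exactly 1 time(s).
Exponent of 2 = 1

1


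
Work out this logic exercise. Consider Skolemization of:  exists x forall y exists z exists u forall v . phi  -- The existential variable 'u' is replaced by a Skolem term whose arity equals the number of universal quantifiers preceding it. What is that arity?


Quantifier prefix: exists x forall y exists z exists u forall v
'u' is existentially quantified at position 4.
Universal variables preceding it: y
Skolem function arity = 1

1


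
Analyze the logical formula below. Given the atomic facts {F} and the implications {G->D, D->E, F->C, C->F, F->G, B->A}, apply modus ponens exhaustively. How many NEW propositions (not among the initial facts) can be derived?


Initial facts: {F}
Apply modus ponens to closure:
  F and F->C  =>  C
  F and F->G  =>  G
  G and G->D  =>  D
  D and D->E  =>  E
Final known: {C, D, E, F, G}
New propositions: {C, D, E, G}
Count = 4

4


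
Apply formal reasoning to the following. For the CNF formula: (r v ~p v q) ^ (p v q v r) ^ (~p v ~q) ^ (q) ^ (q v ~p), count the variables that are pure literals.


Check each variable for pure literal status:
p: mixed (not pure)
q: mixed (not pure)
r: pure positive
Pure literal count = 1

1


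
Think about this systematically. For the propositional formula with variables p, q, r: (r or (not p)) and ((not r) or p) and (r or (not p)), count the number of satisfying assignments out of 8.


Evaluate all 8 assignments for p, q, r:
p=0, q=0, r=0: 1
p=0, q=0, r=1: 0
p=0, q=1, r=0: 1
p=0, q=1, r=1: 0
p=1, q=0, r=0: 0
p=1, q=0, r=1: 1
p=1, q=1, r=0: 0
p=1, q=1, r=1: 1
Satisfying count = 4

4


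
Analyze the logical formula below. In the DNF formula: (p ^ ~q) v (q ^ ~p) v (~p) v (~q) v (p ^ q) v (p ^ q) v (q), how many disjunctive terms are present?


A DNF formula is a disjunction of terms (conjunctions).
Terms are separated by v.
Counting the disjuncts: 7 terms.

7


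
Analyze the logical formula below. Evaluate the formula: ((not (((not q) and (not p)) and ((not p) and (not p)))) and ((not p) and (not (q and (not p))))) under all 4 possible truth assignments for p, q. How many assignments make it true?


Check all 4 assignments:
p=0, q=0: 0
p=0, q=1: 0
p=1, q=0: 0
p=1, q=1: 0
Count of True = 0

0


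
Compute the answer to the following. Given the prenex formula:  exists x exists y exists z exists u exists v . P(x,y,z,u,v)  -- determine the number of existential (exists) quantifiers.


Quantifier prefix: exists x exists y exists z exists u exists v
Mark each quantifier type:
  E E E E E
Universal count = 0, Existential count = 5
Asked for existential (exists) quantifiers: 5

5


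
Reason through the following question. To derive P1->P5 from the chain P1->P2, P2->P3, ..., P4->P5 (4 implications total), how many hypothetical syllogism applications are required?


With 4 implications in a chain connecting 5 propositions:
P1->P2, P2->P3, ..., P4->P5
Steps needed = (number of implications) - 1 = 4 - 1 = 3

3


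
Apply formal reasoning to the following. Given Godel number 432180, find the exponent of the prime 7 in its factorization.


Factorize 432180 by dividing by 7 repeatedly.
Division steps: 7 divides 432180 exactly 4 time(s).
Exponent of 7 = 4

4


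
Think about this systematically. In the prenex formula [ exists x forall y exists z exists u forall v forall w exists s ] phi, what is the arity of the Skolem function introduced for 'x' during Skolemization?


Quantifier prefix: exists x forall y exists z exists u forall v forall w exists s
'x' is existentially quantified at position 1.
No universal quantifiers precede it.
Skolem function arity = 0 (a Skolem constant)

0


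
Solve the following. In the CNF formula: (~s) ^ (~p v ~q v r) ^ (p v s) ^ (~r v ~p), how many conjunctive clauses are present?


A CNF formula is a conjunction of clauses.
Clauses are separated by ^.
Counting the conjuncts: 4 clauses.

4


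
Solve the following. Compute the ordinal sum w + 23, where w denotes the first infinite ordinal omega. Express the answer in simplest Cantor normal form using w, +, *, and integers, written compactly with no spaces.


Compute w + 23.
Ordinal + is associative but NOT commutative; for finite n>0, n + w = w but w + n stays w+n.
w + 23 is already in normal form (a successor ordinal beyond w).
Result = w+23

w+23


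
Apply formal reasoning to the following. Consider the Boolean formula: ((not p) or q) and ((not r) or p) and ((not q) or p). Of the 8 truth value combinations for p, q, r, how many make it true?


Evaluate all 8 assignments for p, q, r:
p=0, q=0, r=0: 1
p=0, q=0, r=1: 0
p=0, q=1, r=0: 0
p=0, q=1, r=1: 0
p=1, q=0, r=0: 0
p=1, q=0, r=1: 0
p=1, q=1, r=0: 1
p=1, q=1, r=1: 1
Satisfying count = 3

3


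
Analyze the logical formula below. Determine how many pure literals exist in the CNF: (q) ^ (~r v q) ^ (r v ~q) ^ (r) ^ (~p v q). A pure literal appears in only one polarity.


Check each variable for pure literal status:
p: pure negative
q: mixed (not pure)
r: mixed (not pure)
Pure literal count = 1

1


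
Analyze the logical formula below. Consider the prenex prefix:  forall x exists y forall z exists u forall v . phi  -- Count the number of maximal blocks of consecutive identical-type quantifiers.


Quantifier-type sequence: A E A E A  (A=forall, E=exists)
Group into maximal same-type runs:
  Ax1 | Ex1 | Ax1 | Ex1 | Ax1
Number of blocks = 5

5


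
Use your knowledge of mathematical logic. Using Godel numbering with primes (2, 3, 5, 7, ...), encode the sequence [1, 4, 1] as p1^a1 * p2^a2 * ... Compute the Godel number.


Encode each element as an exponent of the corresponding prime:
  2^1 = 2
  3^4 = 81
  5^1 = 5
Product = 2 * 81 * 5 = 810

810


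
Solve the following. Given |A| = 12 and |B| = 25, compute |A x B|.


The Cartesian product A x B contains all ordered pairs (a, b).
|A x B| = |A| * |B| = 12 * 25 = 300

300


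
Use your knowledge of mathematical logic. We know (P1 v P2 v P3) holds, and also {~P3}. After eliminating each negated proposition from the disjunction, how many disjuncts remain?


Original disjuncts (3): P1, P2, P3
Negated (eliminate): ~P3
Remaining disjuncts: P1, P2
Count = 3 - 1 = 2

2


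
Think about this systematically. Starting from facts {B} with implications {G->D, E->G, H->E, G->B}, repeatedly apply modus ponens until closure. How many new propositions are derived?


Initial facts: {B}
Apply modus ponens to closure:
  (no implication fires)
Final known: {B}
New propositions: {(none)}
Count = 0

0


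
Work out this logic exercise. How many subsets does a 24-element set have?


The power set of a set with n elements has 2^n elements.
|P(S)| = 2^24 = 16777216

16777216


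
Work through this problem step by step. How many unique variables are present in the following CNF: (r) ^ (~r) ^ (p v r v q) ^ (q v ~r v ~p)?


Identify each variable that appears in the formula.
Variables found: p, q, r
Count = 3

3


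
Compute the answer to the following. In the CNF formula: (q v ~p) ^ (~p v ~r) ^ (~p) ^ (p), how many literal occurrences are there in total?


Counting literals in each clause:
Clause 1: 2 literal(s)
Clause 2: 2 literal(s)
Clause 3: 1 literal(s)
Clause 4: 1 literal(s)
Total = 6

6


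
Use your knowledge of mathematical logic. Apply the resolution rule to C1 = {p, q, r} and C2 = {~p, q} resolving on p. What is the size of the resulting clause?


Remove p from C1 and ~p from C2.
C1 remainder: {q, r}
C2 remainder: {q}
Union (resolvent): {q, r}
Resolvent has 2 literal(s).

2


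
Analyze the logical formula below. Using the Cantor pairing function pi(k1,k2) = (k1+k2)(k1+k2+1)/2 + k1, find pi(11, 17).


k1 + k2 = 28
(k1+k2)(k1+k2+1)/2 = 28 * 29 / 2 = 406
pi = 406 + 11 = 417

417


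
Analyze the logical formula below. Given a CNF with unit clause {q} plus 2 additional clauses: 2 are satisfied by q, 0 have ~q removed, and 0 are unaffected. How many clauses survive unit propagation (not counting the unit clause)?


Satisfied (removed): 2
Shortened (remain): 0
Unchanged (remain): 0
Remaining = 0 + 0 = 0

0


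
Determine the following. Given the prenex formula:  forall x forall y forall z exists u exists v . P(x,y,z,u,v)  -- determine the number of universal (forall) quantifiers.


Quantifier prefix: forall x forall y forall z exists u exists v
Mark each quantifier type:
  U U U E E
Universal count = 3, Existential count = 2
Asked for universal (forall) quantifiers: 3

3


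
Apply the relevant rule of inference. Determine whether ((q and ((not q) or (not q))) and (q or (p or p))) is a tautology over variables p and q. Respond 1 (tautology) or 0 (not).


Check all 4 assignments:
p=0, q=0: 0
p=0, q=1: 0
p=1, q=0: 0
p=1, q=1: 0
Satisfying count = 0/4.
Tautology iff count = 4: no.

0


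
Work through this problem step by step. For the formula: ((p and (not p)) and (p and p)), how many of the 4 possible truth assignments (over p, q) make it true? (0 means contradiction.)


Check all 4 assignments:
p=0, q=0: 0
p=0, q=1: 0
p=1, q=0: 0
p=1, q=1: 0
Count of True = 0

0


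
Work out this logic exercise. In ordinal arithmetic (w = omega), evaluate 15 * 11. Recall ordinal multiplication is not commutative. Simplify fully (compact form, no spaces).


Compute 15 * 11.
Ordinal * is associative and left-distributive over +, but NOT commutative; for finite n>1, n*w = w but w*n stays w*n.
Both finite; ordinal * agrees with natural *: 15 * 11 = 165.
Result = 165

165


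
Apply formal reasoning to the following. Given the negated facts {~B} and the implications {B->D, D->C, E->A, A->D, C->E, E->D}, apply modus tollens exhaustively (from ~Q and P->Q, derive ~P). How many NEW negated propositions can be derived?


Initial negated facts: {~B}
Apply modus tollens to closure:
  (no implication fires)
Final negated: {~B}
New negations: {(none)}
Count = 0

0


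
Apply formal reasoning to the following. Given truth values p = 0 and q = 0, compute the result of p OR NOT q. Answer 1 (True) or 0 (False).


p = 0, q = 0
Operation: p OR NOT q
Evaluate: 0 OR NOT 0 = 1

1


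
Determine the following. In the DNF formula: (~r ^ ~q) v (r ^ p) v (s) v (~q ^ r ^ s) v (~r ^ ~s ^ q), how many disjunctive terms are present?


A DNF formula is a disjunction of terms (conjunctions).
Terms are separated by v.
Counting the disjuncts: 5 terms.

5


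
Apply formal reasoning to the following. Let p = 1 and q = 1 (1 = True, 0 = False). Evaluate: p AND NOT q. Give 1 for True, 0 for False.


p = 1, q = 1
Operation: p AND NOT q
Evaluate: 1 AND NOT 1 = 0

0


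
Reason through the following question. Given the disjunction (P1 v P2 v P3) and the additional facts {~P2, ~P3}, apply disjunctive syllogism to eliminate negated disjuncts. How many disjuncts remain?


Original disjuncts (3): P1, P2, P3
Negated (eliminate): ~P2, ~P3
Remaining disjuncts: P1
Count = 3 - 2 = 1

1


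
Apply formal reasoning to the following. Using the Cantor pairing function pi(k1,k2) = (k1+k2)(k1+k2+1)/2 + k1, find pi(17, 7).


k1 + k2 = 24
(k1+k2)(k1+k2+1)/2 = 24 * 25 / 2 = 300
pi = 300 + 17 = 317

317


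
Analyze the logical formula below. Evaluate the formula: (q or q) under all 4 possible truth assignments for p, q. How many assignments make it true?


Check all 4 assignments:
p=0, q=0: 0
p=0, q=1: 1
p=1, q=0: 0
p=1, q=1: 1
Count of True = 2

2


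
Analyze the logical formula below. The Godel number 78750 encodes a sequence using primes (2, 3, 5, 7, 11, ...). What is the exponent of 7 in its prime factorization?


Factorize 78750 by dividing by 7 repeatedly.
Division steps: 7 divides 78750 exactly 1 time(s).
Exponent of 7 = 1

1


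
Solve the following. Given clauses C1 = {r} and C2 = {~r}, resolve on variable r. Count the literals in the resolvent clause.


Remove r from C1 and ~r from C2.
C1 remainder: {}
C2 remainder: {}
Union (resolvent): {} (empty clause)
Resolvent has 0 literal(s).

0


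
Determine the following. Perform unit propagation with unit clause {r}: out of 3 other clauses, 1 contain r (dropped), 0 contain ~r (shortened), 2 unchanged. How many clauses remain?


Satisfied (removed): 1
Shortened (remain): 0
Unchanged (remain): 2
Remaining = 0 + 2 = 2

2


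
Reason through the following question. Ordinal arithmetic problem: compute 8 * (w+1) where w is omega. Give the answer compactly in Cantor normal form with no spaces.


Compute 8 * (w+1).
Ordinal * is associative and left-distributive over +, but NOT commutative; for finite n>1, n*w = w but w*n stays w*n.
By left-distributivity: 8 * (w+1) = 8*w + 8*1 = w + 8 = w+8.
Result = w+8

w+8


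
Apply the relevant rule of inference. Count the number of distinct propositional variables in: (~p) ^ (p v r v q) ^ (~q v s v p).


Identify each variable that appears in the formula.
Variables found: p, q, r, s
Count = 4

4


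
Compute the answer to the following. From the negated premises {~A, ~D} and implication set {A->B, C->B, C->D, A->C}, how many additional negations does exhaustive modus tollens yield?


Initial negated facts: {~A, ~D}
Apply modus tollens to closure:
  ~D and C->D  =>  ~C
Final negated: {~A, ~C, ~D}
New negations: {~C}
Count = 1

1


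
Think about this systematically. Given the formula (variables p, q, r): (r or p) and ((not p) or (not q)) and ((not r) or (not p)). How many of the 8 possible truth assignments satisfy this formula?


Evaluate all 8 assignments for p, q, r:
p=0, q=0, r=0: 0
p=0, q=0, r=1: 1
p=0, q=1, r=0: 0
p=0, q=1, r=1: 1
p=1, q=0, r=0: 1
p=1, q=0, r=1: 0
p=1, q=1, r=0: 0
p=1, q=1, r=1: 0
Satisfying count = 3

3


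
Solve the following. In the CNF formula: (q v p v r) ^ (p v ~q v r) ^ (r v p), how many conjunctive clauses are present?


A CNF formula is a conjunction of clauses.
Clauses are separated by ^.
Counting the conjuncts: 3 clauses.

3


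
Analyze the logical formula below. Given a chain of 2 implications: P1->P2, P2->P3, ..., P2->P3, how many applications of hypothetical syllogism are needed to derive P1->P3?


With 2 implications in a chain connecting 3 propositions:
P1->P2, P2->P3, ..., P2->P3
Steps needed = (number of implications) - 1 = 2 - 1 = 1

1


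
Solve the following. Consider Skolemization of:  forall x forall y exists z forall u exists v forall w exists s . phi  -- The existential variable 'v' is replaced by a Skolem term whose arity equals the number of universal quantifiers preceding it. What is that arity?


Quantifier prefix: forall x forall y exists z forall u exists v forall w exists s
'v' is existentially quantified at position 5.
Universal variables preceding it: x, y, u
Skolem function arity = 3

3


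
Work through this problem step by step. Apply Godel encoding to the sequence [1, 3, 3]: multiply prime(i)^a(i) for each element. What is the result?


Encode each element as an exponent of the corresponding prime:
  2^1 = 2
  3^3 = 27
  5^3 = 125
Product = 2 * 27 * 125 = 6750

6750


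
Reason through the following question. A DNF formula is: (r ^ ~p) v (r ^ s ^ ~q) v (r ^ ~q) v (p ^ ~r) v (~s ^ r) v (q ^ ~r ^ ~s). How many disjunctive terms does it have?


A DNF formula is a disjunction of terms (conjunctions).
Terms are separated by v.
Counting the disjuncts: 6 terms.

6


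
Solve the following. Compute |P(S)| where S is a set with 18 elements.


The power set of a set with n elements has 2^n elements.
|P(S)| = 2^18 = 262144

262144


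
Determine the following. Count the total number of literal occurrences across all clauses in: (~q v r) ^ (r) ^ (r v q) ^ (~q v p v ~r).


Counting literals in each clause:
Clause 1: 2 literal(s)
Clause 2: 1 literal(s)
Clause 3: 2 literal(s)
Clause 4: 3 literal(s)
Total = 8

8


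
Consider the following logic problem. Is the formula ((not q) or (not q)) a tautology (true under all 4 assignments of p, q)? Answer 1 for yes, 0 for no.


Check all 4 assignments:
p=0, q=0: 1
p=0, q=1: 0
p=1, q=0: 1
p=1, q=1: 0
Satisfying count = 2/4.
Tautology iff count = 4: no.

0


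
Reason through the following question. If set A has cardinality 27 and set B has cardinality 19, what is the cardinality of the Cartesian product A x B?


The Cartesian product A x B contains all ordered pairs (a, b).
|A x B| = |A| * |B| = 27 * 19 = 513

513


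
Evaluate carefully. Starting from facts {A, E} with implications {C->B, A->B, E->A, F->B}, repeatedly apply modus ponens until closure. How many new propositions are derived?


Initial facts: {A, E}
Apply modus ponens to closure:
  A and A->B  =>  B
Final known: {A, B, E}
New propositions: {B}
Count = 1

1


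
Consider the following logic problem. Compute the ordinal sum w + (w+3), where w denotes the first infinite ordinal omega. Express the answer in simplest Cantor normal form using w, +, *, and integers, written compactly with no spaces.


Compute w + (w+3).
Ordinal + is associative but NOT commutative; for finite n>0, n + w = w but w + n stays w+n.
w + (w+3) = (w+w) + 3 = w*2+3.
Result = w*2+3

w*2+3


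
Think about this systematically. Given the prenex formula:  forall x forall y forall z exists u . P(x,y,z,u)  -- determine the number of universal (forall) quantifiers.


Quantifier prefix: forall x forall y forall z exists u
Mark each quantifier type:
  U U U E
Universal count = 3, Existential count = 1
Asked for universal (forall) quantifiers: 3

3


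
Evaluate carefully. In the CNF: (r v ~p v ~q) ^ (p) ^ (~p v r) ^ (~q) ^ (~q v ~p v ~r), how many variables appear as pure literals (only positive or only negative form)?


Check each variable for pure literal status:
p: mixed (not pure)
q: pure negative
r: mixed (not pure)
Pure literal count = 1

1


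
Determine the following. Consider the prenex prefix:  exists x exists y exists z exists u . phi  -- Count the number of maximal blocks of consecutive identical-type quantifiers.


Quantifier-type sequence: E E E E  (A=forall, E=exists)
Group into maximal same-type runs:
  Ex4
Number of blocks = 1

1


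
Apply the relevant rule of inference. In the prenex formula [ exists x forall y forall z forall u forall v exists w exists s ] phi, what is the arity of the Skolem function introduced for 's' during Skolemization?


Quantifier prefix: exists x forall y forall z forall u forall v exists w exists s
's' is existentially quantified at position 7.
Universal variables preceding it: y, z, u, v
Skolem function arity = 4

4


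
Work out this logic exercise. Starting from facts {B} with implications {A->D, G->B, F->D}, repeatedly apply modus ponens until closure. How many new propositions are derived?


Initial facts: {B}
Apply modus ponens to closure:
  (no implication fires)
Final known: {B}
New propositions: {(none)}
Count = 0

0


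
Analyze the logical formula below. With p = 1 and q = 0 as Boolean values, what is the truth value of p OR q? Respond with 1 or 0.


p = 1, q = 0
Operation: p OR q
Evaluate: 1 OR 0 = 1

1


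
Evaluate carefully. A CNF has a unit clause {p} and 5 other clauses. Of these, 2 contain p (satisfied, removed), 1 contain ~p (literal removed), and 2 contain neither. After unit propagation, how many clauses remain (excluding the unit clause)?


Satisfied (removed): 2
Shortened (remain): 1
Unchanged (remain): 2
Remaining = 1 + 2 = 3

3


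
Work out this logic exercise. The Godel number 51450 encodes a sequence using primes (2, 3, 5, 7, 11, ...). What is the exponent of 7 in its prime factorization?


Factorize 51450 by dividing by 7 repeatedly.
Division steps: 7 divides 51450 exactly 3 time(s).
Exponent of 7 = 3

3


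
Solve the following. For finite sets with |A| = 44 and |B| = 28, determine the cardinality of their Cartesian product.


The Cartesian product A x B contains all ordered pairs (a, b).
|A x B| = |A| * |B| = 44 * 28 = 1232

1232


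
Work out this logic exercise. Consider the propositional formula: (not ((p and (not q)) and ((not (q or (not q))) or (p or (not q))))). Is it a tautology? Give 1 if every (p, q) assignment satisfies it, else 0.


Check all 4 assignments:
p=0, q=0: 1
p=0, q=1: 1
p=1, q=0: 0
p=1, q=1: 1
Satisfying count = 3/4.
Tautology iff count = 4: no.

0


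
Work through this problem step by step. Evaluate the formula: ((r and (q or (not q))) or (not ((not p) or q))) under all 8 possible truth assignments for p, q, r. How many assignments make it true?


Check all 8 assignments:
p=0, q=0, r=0: 0
p=0, q=0, r=1: 1
p=0, q=1, r=0: 0
p=0, q=1, r=1: 1
p=1, q=0, r=0: 1
p=1, q=0, r=1: 1
p=1, q=1, r=0: 0
p=1, q=1, r=1: 1
Count of True = 5

5


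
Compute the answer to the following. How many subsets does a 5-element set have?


The power set of a set with n elements has 2^n elements.
|P(S)| = 2^5 = 32

32


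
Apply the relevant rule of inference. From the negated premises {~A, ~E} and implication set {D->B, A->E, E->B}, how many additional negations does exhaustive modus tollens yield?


Initial negated facts: {~A, ~E}
Apply modus tollens to closure:
  (no implication fires)
Final negated: {~A, ~E}
New negations: {(none)}
Count = 0

0


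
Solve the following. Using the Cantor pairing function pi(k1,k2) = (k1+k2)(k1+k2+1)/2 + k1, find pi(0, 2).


k1 + k2 = 2
(k1+k2)(k1+k2+1)/2 = 2 * 3 / 2 = 3
pi = 3 + 0 = 3

3


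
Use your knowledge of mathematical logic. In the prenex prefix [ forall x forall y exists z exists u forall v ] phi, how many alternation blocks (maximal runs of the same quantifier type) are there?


Quantifier-type sequence: A A E E A  (A=forall, E=exists)
Group into maximal same-type runs:
  Ax2 | Ex2 | Ax1
Number of blocks = 3

3


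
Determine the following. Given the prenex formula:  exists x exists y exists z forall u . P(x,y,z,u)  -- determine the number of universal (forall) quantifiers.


Quantifier prefix: exists x exists y exists z forall u
Mark each quantifier type:
  E E E U
Universal count = 1, Existential count = 3
Asked for universal (forall) quantifiers: 1

1


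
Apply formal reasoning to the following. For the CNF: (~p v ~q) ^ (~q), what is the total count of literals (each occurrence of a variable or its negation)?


Counting literals in each clause:
Clause 1: 2 literal(s)
Clause 2: 1 literal(s)
Total = 3

3


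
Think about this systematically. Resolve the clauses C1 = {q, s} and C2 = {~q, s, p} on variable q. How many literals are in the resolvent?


Remove q from C1 and ~q from C2.
C1 remainder: {s}
C2 remainder: {s, p}
Union (resolvent): {p, s}
Resolvent has 2 literal(s).

2


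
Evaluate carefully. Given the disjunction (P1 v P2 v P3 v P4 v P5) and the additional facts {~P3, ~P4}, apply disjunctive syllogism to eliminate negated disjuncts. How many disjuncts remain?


Original disjuncts (5): P1, P2, P3, P4, P5
Negated (eliminate): ~P3, ~P4
Remaining disjuncts: P1, P2, P5
Count = 5 - 2 = 3

3


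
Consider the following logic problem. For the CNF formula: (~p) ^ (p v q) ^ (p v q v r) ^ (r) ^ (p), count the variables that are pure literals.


Check each variable for pure literal status:
p: mixed (not pure)
q: pure positive
r: pure positive
Pure literal count = 2

2


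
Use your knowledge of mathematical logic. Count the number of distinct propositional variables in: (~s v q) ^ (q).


Identify each variable that appears in the formula.
Variables found: q, s
Count = 2

2


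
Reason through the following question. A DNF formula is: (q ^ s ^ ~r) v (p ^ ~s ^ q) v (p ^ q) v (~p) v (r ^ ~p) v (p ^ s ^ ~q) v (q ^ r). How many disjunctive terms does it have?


A DNF formula is a disjunction of terms (conjunctions).
Terms are separated by v.
Counting the disjuncts: 7 terms.

7


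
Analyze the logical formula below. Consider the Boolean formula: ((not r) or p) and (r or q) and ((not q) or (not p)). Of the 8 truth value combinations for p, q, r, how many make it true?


Evaluate all 8 assignments for p, q, r:
p=0, q=0, r=0: 0
p=0, q=0, r=1: 0
p=0, q=1, r=0: 1
p=0, q=1, r=1: 0
p=1, q=0, r=0: 0
p=1, q=0, r=1: 1
p=1, q=1, r=0: 0
p=1, q=1, r=1: 0
Satisfying count = 2

2


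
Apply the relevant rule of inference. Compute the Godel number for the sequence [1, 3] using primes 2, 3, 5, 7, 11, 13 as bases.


Encode each element as an exponent of the corresponding prime:
  2^1 = 2
  3^3 = 27
Product = 2 * 27 = 54

54


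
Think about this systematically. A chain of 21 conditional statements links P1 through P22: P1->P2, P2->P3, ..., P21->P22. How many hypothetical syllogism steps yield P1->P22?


With 21 implications in a chain connecting 22 propositions:
P1->P2, P2->P3, ..., P21->P22
Steps needed = (number of implications) - 1 = 21 - 1 = 20

20


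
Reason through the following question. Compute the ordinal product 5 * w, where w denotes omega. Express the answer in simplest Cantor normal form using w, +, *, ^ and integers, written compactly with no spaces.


Compute 5 * w.
Ordinal * is associative and left-distributive over +, but NOT commutative; for finite n>1, n*w = w but w*n stays w*n.
For finite n>0, n * w = sup{n*k : k<w} = w. So 5 * w = w.
Result = w

w


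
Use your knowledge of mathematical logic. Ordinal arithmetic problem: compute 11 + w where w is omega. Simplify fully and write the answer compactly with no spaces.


Compute 11 + w.
Ordinal + is associative but NOT commutative; for finite n>0, n + w = w but w + n stays w+n.
Any finite left addend is absorbed by w on the right: 11 + w = w.
Result = w

w


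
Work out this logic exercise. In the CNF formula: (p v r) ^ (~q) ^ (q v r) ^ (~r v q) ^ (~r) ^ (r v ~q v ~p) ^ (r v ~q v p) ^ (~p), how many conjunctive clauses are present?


A CNF formula is a conjunction of clauses.
Clauses are separated by ^.
Counting the conjuncts: 8 clauses.

8


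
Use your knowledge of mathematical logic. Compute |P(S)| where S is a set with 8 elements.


The power set of a set with n elements has 2^n elements.
|P(S)| = 2^8 = 256

256


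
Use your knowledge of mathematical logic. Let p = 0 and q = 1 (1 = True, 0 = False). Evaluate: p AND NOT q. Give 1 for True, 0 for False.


p = 0, q = 1
Operation: p AND NOT q
Evaluate: 0 AND NOT 1 = 0

0


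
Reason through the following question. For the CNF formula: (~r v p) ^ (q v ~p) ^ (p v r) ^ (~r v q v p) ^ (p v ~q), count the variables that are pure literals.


Check each variable for pure literal status:
p: mixed (not pure)
q: mixed (not pure)
r: mixed (not pure)
Pure literal count = 0

0
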